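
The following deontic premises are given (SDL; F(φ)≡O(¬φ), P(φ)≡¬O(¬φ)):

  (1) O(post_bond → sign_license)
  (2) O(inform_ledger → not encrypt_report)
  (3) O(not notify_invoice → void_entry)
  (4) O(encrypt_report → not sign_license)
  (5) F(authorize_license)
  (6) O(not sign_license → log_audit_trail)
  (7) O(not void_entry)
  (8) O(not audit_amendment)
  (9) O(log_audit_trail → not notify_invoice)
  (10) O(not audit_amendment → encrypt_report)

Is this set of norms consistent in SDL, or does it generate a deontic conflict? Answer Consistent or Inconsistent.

Inconsistent

Premise 7 states O(not void_entry) outright.
Premise 3 is O(not notify_invoice → void_entry); contrapositively O(not void_entry → notify_invoice). Since O(not void_entry) holds, K gives O(notify_invoice).
The contrapositive of premise 9 (O(log_audit_trail → not notify_invoice)) is O(notify_invoice → not log_audit_trail), and O(notify_invoice) is already established, so O(not log_audit_trail).
Premise 6 is O(not sign_license → log_audit_trail); contrapositively O(not log_audit_trail → sign_license). Since O(not log_audit_trail) holds, K gives O(sign_license).
The contrapositive of premise 4 (O(encrypt_report → not sign_license)) is O(sign_license → not encrypt_report), and O(sign_license) is already established, so O(not encrypt_report).
Premise 10 is O(not audit_amendment → encrypt_report); contrapositively O(not encrypt_report → audit_amendment). Since O(not encrypt_report) holds, K gives O(audit_amendment).
However, premise 8 gives O(not audit_amendment).
We now have both O(audit_amendment) and O(not audit_amendment) — audit_amendment is simultaneously obligatory and forbidden, violating the D-axiom.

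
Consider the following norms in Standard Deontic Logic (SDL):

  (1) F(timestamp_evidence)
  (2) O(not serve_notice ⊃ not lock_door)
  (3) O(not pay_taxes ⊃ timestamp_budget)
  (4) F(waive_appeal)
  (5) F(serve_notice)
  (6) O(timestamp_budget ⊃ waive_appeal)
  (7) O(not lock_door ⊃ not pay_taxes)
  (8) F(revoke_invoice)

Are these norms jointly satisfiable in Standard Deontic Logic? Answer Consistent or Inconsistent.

Premise 4 is F(waive_appeal), i.e. O(not waive_appeal).
Premise 6, O(timestamp_budget ⊃ waive_appeal), contraposes to O(not waive_appeal ⊃ not timestamp_budget); with O(not waive_appeal) we get O(not timestamp_budget).
The contrapositive of premise 3 (O(not pay_taxes ⊃ timestamp_budget)) is O(not timestamp_budget ⊃ pay_taxes), and O(not timestamp_budget) is already established, so O(pay_taxes).
The contrapositive of premise 7 (O(not lock_door ⊃ not pay_taxes)) is O(pay_taxes ⊃ lock_door), and O(pay_taxes) is already established, so O(lock_door).
The contrapositive of premise 2 (O(not serve_notice ⊃ not lock_door)) is O(lock_door ⊃ serve_notice), and O(lock_door) is already established, so O(serve_notice).
However, F(serve_notice) at premise 5 amounts to O(not serve_notice).
We now have both O(serve_notice) and O(not serve_notice) — serve_notice is simultaneously obligatory and forbidden, violating the D-axiom.

Inconsistent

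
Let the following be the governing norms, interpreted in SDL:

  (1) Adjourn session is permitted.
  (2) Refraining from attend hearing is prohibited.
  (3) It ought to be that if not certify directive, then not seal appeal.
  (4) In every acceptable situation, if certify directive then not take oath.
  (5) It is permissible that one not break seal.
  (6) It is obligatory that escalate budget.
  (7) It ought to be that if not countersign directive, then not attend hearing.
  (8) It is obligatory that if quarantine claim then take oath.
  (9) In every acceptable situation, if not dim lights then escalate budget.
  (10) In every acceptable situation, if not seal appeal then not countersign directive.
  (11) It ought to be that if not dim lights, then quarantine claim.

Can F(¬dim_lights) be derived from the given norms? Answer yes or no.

Yes

F(¬attend_hearing) at premise 2 means O(attend_hearing).
The contrapositive of premise 7 (O(¬countersign_directive → ¬attend_hearing)) is O(attend_hearing → countersign_directive), and O(attend_hearing) is already established, so O(countersign_directive).
The contrapositive of premise 10 (O(¬seal_appeal → ¬countersign_directive)) is O(countersign_directive → seal_appeal), and O(countersign_directive) is already established, so O(seal_appeal).
Premise 3, O(¬certify_directive → ¬seal_appeal), contraposes to O(seal_appeal → certify_directive); with O(seal_appeal) we get O(certify_directive).
From O(certify_directive) and premise 4, O(certify_directive → ¬take_oath), we obtain O(¬take_oath).
Premise 8, O(quarantine_claim → take_oath), contraposes to O(¬take_oath → ¬quarantine_claim); with O(¬take_oath) we get O(¬quarantine_claim).
Premise 11, O(¬dim_lights → quarantine_claim), contraposes to O(¬quarantine_claim → dim_lights); with O(¬quarantine_claim) we get O(dim_lights).
Premises 1, 5, 6, 9 do not contribute to this derivation.
So O(dim_lights) holds, i.e. F(¬dim_lights). The claim follows.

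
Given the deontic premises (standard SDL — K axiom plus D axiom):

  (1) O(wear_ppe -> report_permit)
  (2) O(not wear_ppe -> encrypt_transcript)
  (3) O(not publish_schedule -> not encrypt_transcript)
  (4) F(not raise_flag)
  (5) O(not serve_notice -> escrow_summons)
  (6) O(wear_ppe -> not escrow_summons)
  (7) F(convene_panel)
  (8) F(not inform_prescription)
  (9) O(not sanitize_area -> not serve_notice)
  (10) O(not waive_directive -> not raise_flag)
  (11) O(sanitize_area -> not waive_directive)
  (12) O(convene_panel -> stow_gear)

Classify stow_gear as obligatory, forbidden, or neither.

Premise 12 is O(convene_panel -> stow_gear), but O(convene_panel) is not derivable from the premises, so it does not yield O(stow_gear).
No premise or chain of K-axiom applications forces O(stow_gear), and none forces O(not stow_gear). So stow_gear is neither obligatory nor forbidden under these norms.

Neither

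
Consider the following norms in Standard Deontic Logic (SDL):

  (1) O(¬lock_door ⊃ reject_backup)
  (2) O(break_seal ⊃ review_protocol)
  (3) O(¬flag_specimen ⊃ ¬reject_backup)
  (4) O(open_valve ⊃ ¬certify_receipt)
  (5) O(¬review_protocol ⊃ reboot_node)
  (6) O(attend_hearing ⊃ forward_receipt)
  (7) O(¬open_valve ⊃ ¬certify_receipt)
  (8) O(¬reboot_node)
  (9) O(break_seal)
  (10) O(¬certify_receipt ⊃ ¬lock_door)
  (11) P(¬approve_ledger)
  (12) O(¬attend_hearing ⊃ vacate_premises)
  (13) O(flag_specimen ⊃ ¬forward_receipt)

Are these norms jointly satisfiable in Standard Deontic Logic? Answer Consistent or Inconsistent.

Premise 5 is O(¬review_protocol ⊃ reboot_node), but O(¬review_protocol) is not derivable from the premises, so it does not yield O(reboot_node).
So O(reboot_node) is not derivable, and the apparent clash with O(¬reboot_node) does not arise.
A world satisfying every obligation exists (e.g. approve_ledger=false, attend_hearing=false, break_seal=true, certify_receipt=false, flag_specimen=true, forward_receipt=false, lock_door=false, open_valve=false, reboot_node=false, reject_backup=true, review_protocol=true, vacate_premises=true); no atom is both obligatory and forbidden, so the set is consistent.

Consistent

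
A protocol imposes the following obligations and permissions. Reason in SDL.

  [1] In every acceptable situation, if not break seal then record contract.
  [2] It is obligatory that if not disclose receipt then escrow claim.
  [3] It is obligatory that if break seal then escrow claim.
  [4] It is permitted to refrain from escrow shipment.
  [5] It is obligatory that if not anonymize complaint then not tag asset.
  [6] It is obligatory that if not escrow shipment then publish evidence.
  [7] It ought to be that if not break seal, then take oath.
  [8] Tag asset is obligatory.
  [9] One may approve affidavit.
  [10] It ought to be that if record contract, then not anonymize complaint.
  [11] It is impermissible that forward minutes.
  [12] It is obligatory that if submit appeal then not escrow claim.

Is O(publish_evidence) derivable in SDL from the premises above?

No

Premise 6 is O(¬escrow_shipment → publish_evidence), but O(¬escrow_shipment) is not derivable from the premises (the permission P(¬escrow_shipment) asserts only ¬O(escrow_shipment), not O(¬escrow_shipment)), so it does not yield O(publish_evidence).
No other premise forces O(publish_evidence). An ideal world satisfying every premise can still have publish_evidence false, so O(publish_evidence) is not derivable.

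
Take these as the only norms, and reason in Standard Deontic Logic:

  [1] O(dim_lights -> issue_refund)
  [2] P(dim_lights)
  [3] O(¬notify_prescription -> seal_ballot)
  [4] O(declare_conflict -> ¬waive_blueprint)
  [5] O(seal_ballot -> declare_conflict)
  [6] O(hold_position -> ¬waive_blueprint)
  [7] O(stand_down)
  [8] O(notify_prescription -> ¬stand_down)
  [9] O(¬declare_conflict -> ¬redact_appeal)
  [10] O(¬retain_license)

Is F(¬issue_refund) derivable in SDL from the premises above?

No

Premise 1 is O(dim_lights -> issue_refund), but O(dim_lights) is not derivable from the premises (the permission P(dim_lights) asserts only ¬O(¬dim_lights), not O(dim_lights)), so it does not yield O(issue_refund).
No other premise forces O(issue_refund). An ideal world satisfying every premise can still have ¬issue_refund true, so F(¬issue_refund) is not derivable.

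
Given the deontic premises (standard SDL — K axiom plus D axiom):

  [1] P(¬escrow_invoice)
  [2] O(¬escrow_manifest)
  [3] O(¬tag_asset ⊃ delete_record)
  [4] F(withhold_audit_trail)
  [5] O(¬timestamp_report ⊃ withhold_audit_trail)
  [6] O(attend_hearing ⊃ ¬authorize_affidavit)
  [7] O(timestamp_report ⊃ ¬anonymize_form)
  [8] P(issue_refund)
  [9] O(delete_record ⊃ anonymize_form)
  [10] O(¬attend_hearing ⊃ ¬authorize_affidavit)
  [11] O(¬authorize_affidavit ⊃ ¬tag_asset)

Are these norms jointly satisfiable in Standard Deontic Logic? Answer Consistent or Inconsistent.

Inconsistent

Premises 10 and 6 cover both cases: O(¬attend_hearing ⊃ ¬authorize_affidavit) and O(attend_hearing ⊃ ¬authorize_affidavit). Since ¬attend_hearing ∨ attend_hearing is a tautology, O(¬authorize_affidavit) follows.
Premise 11 is O(¬authorize_affidavit ⊃ ¬tag_asset); since O(¬authorize_affidavit), deontic closure gives O(¬tag_asset).
From O(¬tag_asset) and premise 3, O(¬tag_asset ⊃ delete_record), we obtain O(delete_record).
With premise 9, O(delete_record ⊃ anonymize_form), the K-axiom yields O(anonymize_form).
Premise 7, O(timestamp_report ⊃ ¬anonymize_form), contraposes to O(anonymize_form ⊃ ¬timestamp_report); with O(anonymize_form) we get O(¬timestamp_report).
From O(¬timestamp_report) and premise 5, O(¬timestamp_report ⊃ withhold_audit_trail), we obtain O(withhold_audit_trail).
But premise 4, F(withhold_audit_trail), means O(¬withhold_audit_trail).
We now have both O(withhold_audit_trail) and O(¬withhold_audit_trail) — withhold_audit_trail is simultaneously obligatory and forbidden, violating the D-axiom.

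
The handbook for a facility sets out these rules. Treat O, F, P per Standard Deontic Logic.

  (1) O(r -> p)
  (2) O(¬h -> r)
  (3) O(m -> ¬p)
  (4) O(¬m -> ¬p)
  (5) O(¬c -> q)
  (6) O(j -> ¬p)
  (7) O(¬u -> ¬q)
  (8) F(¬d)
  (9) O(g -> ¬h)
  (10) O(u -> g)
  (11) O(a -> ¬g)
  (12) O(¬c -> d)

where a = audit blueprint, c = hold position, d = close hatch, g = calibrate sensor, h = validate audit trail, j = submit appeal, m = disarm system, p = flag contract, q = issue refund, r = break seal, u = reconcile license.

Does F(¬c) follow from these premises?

Yes

Premises 4 and 3 cover both cases: O(¬m -> ¬p) and O(m -> ¬p). Since ¬m ∨ m is a tautology, O(¬p) follows.
Premise 1, O(r -> p), contraposes to O(¬p -> ¬r); with O(¬p) we get O(¬r).
Premise 2 is O(¬h -> r); contrapositively O(¬r -> h). Since O(¬r) holds, K gives O(h).
The contrapositive of premise 9 (O(g -> ¬h)) is O(h -> ¬g), and O(h) is already established, so O(¬g).
Premise 10, O(u -> g), contraposes to O(¬g -> ¬u); with O(¬g) we get O(¬u).
Premise 7 is O(¬u -> ¬q); since O(¬u), deontic closure gives O(¬q).
The contrapositive of premise 5 (O(¬c -> q)) is O(¬q -> c), and O(¬q) is already established, so O(c).
Premises 6, 8, 11, 12 do not contribute to this derivation.
So O(c) holds, i.e. F(¬c). The claim follows.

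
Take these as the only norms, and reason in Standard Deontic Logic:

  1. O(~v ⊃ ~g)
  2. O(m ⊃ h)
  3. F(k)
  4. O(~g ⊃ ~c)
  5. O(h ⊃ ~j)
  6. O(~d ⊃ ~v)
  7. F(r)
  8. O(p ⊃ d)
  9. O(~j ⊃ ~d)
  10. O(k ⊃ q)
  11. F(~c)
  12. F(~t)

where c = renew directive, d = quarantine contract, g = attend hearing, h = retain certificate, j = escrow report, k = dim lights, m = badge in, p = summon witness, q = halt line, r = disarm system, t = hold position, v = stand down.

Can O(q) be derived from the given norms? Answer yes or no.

Premise 10 is O(k ⊃ q), but O(k) is not derivable from the premises, so it does not yield O(q).
No other premise forces O(q). An ideal world satisfying every premise can still have q false, so O(q) is not derivable.

No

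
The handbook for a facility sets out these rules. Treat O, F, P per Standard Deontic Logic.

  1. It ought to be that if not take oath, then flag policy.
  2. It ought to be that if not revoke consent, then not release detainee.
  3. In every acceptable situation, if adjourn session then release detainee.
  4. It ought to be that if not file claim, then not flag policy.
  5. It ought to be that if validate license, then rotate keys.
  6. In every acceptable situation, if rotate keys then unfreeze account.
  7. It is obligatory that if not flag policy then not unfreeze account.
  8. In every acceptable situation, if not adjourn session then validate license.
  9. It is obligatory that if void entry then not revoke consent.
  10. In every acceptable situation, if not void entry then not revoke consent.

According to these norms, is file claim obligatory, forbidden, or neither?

Obligatory

By case analysis on ¬void_entry: premise 10 gives O(¬void_entry → ¬revoke_consent) and premise 9 gives O(void_entry → ¬revoke_consent), so O(¬revoke_consent) either way.
From O(¬revoke_consent) and premise 2, O(¬revoke_consent → ¬release_detainee), we obtain O(¬release_detainee).
Premise 3 is O(adjourn_session → release_detainee); contrapositively O(¬release_detainee → ¬adjourn_session). Since O(¬release_detainee) holds, K gives O(¬adjourn_session).
From O(¬adjourn_session) and premise 8, O(¬adjourn_session → validate_license), we obtain O(validate_license).
With premise 5, O(validate_license → rotate_keys), the K-axiom yields O(rotate_keys).
From O(rotate_keys) and premise 6, O(rotate_keys → unfreeze_account), we obtain O(unfreeze_account).
Premise 7 is O(¬flag_policy → ¬unfreeze_account); contrapositively O(unfreeze_account → flag_policy). Since O(unfreeze_account) holds, K gives O(flag_policy).
Premise 4 is O(¬file_claim → ¬flag_policy); contrapositively O(flag_policy → file_claim). Since O(flag_policy) holds, K gives O(file_claim).
Premise 1 does not contribute to this derivation.
Hence file_claim is obligatory.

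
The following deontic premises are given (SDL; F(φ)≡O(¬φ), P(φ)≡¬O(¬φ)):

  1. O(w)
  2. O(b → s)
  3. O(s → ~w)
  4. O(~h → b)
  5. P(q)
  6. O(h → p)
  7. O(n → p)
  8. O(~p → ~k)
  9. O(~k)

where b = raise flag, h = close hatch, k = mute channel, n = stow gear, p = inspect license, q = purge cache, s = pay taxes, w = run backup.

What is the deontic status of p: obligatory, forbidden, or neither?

Obligatory

From premise 1 we have O(w).
The contrapositive of premise 3 (O(s → ~w)) is O(w → ~s), and O(w) is already established, so O(~s).
The contrapositive of premise 2 (O(b → s)) is O(~s → ~b), and O(~s) is already established, so O(~b).
Premise 4, O(~h → b), contraposes to O(~b → h); with O(~b) we get O(h).
From O(h) and premise 6, O(h → p), we obtain O(p).
Premises 5, 7, 8, 9 do not contribute to this derivation.
Hence p is obligatory.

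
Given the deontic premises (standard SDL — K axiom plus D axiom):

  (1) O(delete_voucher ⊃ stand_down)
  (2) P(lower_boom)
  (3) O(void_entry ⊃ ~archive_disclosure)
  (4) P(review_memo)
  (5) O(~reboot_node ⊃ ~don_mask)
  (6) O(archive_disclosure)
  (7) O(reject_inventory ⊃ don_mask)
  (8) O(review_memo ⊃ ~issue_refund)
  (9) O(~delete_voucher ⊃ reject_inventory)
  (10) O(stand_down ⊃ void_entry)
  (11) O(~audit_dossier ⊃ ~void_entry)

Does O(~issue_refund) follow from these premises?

Premise 8 is O(review_memo ⊃ ~issue_refund), but O(review_memo) is not derivable from the premises (the permission P(review_memo) asserts only ~O(~review_memo), not O(review_memo)), so it does not yield O(~issue_refund).
No other premise forces O(~issue_refund). An ideal world satisfying every premise can still have ~issue_refund false, so O(~issue_refund) is not derivable.

No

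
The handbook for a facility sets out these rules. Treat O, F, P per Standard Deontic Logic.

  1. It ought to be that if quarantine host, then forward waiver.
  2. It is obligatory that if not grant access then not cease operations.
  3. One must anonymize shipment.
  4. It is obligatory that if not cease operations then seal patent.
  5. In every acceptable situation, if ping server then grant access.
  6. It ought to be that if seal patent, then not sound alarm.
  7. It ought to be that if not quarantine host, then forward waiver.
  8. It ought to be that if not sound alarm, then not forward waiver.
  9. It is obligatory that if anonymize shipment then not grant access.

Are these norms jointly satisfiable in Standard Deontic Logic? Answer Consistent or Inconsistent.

Inconsistent

Premises 7 and 1 are O(¬quarantine_host → forward_waiver) and O(quarantine_host → forward_waiver); every ideal world satisfies ¬quarantine_host or quarantine_host, so in either case forward_waiver holds — hence O(forward_waiver).
Premise 8, O(¬sound_alarm → ¬forward_waiver), contraposes to O(forward_waiver → sound_alarm); with O(forward_waiver) we get O(sound_alarm).
Premise 6, O(seal_patent → ¬sound_alarm), contraposes to O(sound_alarm → ¬seal_patent); with O(sound_alarm) we get O(¬seal_patent).
Premise 4 is O(¬cease_operations → seal_patent); contrapositively O(¬seal_patent → cease_operations). Since O(¬seal_patent) holds, K gives O(cease_operations).
The contrapositive of premise 2 (O(¬grant_access → ¬cease_operations)) is O(cease_operations → grant_access), and O(cease_operations) is already established, so O(grant_access).
Premise 9 is O(anonymize_shipment → ¬grant_access); contrapositively O(grant_access → ¬anonymize_shipment). Since O(grant_access) holds, K gives O(¬anonymize_shipment).
But premise 3 directly asserts O(anonymize_shipment).
We now have both O(¬anonymize_shipment) and O(anonymize_shipment) — anonymize_shipment is simultaneously obligatory and forbidden, violating the D-axiom.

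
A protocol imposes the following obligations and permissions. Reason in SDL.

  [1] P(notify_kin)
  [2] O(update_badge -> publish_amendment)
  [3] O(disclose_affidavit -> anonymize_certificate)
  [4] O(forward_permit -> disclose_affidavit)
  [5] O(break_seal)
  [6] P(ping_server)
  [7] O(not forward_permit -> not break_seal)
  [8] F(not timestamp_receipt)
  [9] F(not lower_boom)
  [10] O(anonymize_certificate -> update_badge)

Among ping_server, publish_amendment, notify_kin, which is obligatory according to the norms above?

publish_amendment

Premise 5 gives O(break_seal).
Premise 7 is O(not forward_permit -> not break_seal); contrapositively O(break_seal -> forward_permit). Since O(break_seal) holds, K gives O(forward_permit).
With premise 4, O(forward_permit -> disclose_affidavit), the K-axiom yields O(disclose_affidavit).
Applying K to premise 3 (O(disclose_affidavit -> anonymize_certificate)) and O(disclose_affidavit) yields O(anonymize_certificate).
Applying K to premise 10 (O(anonymize_certificate -> update_badge)) and O(anonymize_certificate) yields O(update_badge).
Applying K to premise 2 (O(update_badge -> publish_amendment)) and O(update_badge) yields O(publish_amendment).
So O(publish_amendment) holds — publish_amendment is obligatory. None of the other listed options is made obligatory by any chain of premises.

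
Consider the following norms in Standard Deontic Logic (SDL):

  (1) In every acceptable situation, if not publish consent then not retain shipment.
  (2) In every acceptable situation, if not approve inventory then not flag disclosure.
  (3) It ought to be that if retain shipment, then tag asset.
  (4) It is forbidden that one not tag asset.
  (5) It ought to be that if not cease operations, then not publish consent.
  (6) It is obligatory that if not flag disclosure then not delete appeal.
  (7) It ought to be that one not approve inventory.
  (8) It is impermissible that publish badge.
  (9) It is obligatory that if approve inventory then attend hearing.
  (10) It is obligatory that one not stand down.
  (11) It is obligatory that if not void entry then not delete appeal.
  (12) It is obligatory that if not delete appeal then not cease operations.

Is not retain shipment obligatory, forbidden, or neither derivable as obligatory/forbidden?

Obligatory

From premise 7 we have O(¬approve_inventory).
Applying K to premise 2 (O(¬approve_inventory → ¬flag_disclosure)) and O(¬approve_inventory) yields O(¬flag_disclosure).
Applying K to premise 6 (O(¬flag_disclosure → ¬delete_appeal)) and O(¬flag_disclosure) yields O(¬delete_appeal).
From O(¬delete_appeal) and premise 12, O(¬delete_appeal → ¬cease_operations), we obtain O(¬cease_operations).
With premise 5, O(¬cease_operations → ¬publish_consent), the K-axiom yields O(¬publish_consent).
Premise 1 is O(¬publish_consent → ¬retain_shipment); since O(¬publish_consent), deontic closure gives O(¬retain_shipment).
Premises 3, 4, 8, 9, 10, 11 do not contribute to this derivation.
Hence ¬retain_shipment is obligatory.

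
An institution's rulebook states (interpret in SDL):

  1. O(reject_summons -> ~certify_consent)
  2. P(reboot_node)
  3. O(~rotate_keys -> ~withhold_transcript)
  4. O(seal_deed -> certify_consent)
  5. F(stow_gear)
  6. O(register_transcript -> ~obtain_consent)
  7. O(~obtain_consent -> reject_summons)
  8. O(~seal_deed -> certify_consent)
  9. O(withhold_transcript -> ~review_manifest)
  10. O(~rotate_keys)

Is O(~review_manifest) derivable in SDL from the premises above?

Premise 9 is O(withhold_transcript -> ~review_manifest), but O(withhold_transcript) is not derivable from the premises, so it does not yield O(~review_manifest).
No other premise forces O(~review_manifest). An ideal world satisfying every premise can still have ~review_manifest false, so O(~review_manifest) is not derivable.

No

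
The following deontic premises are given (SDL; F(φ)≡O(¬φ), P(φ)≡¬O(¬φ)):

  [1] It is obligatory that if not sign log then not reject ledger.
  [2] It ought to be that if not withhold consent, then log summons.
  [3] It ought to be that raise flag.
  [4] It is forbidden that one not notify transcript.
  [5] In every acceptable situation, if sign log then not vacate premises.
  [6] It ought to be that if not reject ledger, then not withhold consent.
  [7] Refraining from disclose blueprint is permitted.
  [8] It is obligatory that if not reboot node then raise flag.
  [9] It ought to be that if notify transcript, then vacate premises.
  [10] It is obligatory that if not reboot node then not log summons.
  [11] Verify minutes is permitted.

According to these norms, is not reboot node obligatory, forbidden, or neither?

Premise 4 is F(¬notify_transcript), i.e. O(notify_transcript).
Premise 9 is O(notify_transcript → vacate_premises); since O(notify_transcript), deontic closure gives O(vacate_premises).
The contrapositive of premise 5 (O(sign_log → ¬vacate_premises)) is O(vacate_premises → ¬sign_log), and O(vacate_premises) is already established, so O(¬sign_log).
Premise 1 is O(¬sign_log → ¬reject_ledger); since O(¬sign_log), deontic closure gives O(¬reject_ledger).
From O(¬reject_ledger) and premise 6, O(¬reject_ledger → ¬withhold_consent), we obtain O(¬withhold_consent).
With premise 2, O(¬withhold_consent → log_summons), the K-axiom yields O(log_summons).
The contrapositive of premise 10 (O(¬reboot_node → ¬log_summons)) is O(log_summons → reboot_node), and O(log_summons) is already established, so O(reboot_node).
Premises 3, 7, 8, 11 do not contribute to this derivation.
Thus O(reboot_node), which is F(¬reboot_node): ¬reboot_node is forbidden.

Forbidden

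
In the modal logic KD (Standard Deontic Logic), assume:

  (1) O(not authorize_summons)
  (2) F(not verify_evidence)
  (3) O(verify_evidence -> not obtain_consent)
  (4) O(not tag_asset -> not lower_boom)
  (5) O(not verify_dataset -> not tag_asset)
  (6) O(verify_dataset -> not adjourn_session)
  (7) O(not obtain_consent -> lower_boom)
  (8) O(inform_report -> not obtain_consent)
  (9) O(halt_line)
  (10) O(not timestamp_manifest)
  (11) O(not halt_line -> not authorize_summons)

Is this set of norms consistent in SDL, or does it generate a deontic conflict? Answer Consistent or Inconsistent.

Consistent

Premise 11 is O(not halt_line -> not authorize_summons); even if O(not authorize_summons) held, inferring O(not halt_line) would be affirming the consequent — invalid.
So O(not halt_line) is not derivable, and the apparent clash with O(halt_line) does not arise.
A world satisfying every obligation exists (e.g. adjourn_session=false, authorize_summons=false, halt_line=true, inform_report=false, lower_boom=true, obtain_consent=false, tag_asset=true, timestamp_manifest=false, verify_dataset=true, verify_evidence=true); no atom is both obligatory and forbidden, so the set is consistent.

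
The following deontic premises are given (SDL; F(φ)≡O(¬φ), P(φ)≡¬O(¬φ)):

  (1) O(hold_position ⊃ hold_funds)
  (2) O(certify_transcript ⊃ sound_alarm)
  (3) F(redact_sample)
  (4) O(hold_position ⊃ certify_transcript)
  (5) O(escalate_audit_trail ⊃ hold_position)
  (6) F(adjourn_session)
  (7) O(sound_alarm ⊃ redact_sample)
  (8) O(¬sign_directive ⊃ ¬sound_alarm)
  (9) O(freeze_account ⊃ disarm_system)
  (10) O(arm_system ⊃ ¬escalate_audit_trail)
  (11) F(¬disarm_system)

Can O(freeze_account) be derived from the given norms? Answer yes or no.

No

Premise 9 is O(freeze_account ⊃ disarm_system); even if O(disarm_system) held, inferring O(freeze_account) would be affirming the consequent — invalid.
No other premise forces O(freeze_account). An ideal world satisfying every premise can still have freeze_account false, so O(freeze_account) is not derivable.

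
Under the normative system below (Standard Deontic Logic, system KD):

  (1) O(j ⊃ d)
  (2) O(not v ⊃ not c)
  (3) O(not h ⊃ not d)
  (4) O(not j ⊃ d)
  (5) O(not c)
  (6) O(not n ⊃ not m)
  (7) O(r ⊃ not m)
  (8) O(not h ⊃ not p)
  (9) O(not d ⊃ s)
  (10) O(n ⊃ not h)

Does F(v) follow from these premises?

No

Premise 2 is O(not v ⊃ not c); even if O(not c) held, inferring O(not v) would be affirming the consequent — invalid.
No other premise forces O(not v). An ideal world satisfying every premise can still have v true, so F(v) is not derivable.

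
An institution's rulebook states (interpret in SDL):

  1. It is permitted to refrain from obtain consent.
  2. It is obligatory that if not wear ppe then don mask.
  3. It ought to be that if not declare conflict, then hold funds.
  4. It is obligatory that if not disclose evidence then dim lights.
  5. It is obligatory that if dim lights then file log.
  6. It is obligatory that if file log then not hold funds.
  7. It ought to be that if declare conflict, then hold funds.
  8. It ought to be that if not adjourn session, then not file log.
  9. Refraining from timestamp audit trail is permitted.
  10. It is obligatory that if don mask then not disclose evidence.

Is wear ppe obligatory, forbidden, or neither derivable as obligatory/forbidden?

By case analysis on ¬declare_conflict: premise 3 gives O(¬declare_conflict → hold_funds) and premise 7 gives O(declare_conflict → hold_funds), so O(hold_funds) either way.
Premise 6, O(file_log → ¬hold_funds), contraposes to O(hold_funds → ¬file_log); with O(hold_funds) we get O(¬file_log).
Premise 5 is O(dim_lights → file_log); contrapositively O(¬file_log → ¬dim_lights). Since O(¬file_log) holds, K gives O(¬dim_lights).
Premise 4, O(¬disclose_evidence → dim_lights), contraposes to O(¬dim_lights → disclose_evidence); with O(¬dim_lights) we get O(disclose_evidence).
The contrapositive of premise 10 (O(don_mask → ¬disclose_evidence)) is O(disclose_evidence → ¬don_mask), and O(disclose_evidence) is already established, so O(¬don_mask).
The contrapositive of premise 2 (O(¬wear_ppe → don_mask)) is O(¬don_mask → wear_ppe), and O(¬don_mask) is already established, so O(wear_ppe).
Premises 1, 8, 9 do not contribute to this derivation.
Hence wear_ppe is obligatory.

Obligatory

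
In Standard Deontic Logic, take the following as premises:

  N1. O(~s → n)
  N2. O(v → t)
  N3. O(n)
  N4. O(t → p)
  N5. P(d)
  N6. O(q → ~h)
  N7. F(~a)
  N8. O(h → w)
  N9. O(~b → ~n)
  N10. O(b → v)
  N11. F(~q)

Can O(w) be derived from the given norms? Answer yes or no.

Premise 8 is O(h → w), but O(h) is not derivable from the premises, so it does not yield O(w).
No other premise forces O(w). An ideal world satisfying every premise can still have w false, so O(w) is not derivable.

No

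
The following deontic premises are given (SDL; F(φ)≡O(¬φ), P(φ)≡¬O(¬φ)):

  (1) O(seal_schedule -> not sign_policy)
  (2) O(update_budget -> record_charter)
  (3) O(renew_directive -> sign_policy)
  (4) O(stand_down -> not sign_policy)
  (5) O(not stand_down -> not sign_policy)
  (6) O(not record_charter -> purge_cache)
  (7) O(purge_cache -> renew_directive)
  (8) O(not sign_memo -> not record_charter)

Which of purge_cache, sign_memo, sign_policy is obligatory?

sign_memo

Premises 4 and 5 cover both cases: O(stand_down -> not sign_policy) and O(not stand_down -> not sign_policy). Since stand_down ∨ not stand_down is a tautology, O(not sign_policy) follows.
Premise 3, O(renew_directive -> sign_policy), contraposes to O(not sign_policy -> not renew_directive); with O(not sign_policy) we get O(not renew_directive).
Premise 7, O(purge_cache -> renew_directive), contraposes to O(not renew_directive -> not purge_cache); with O(not renew_directive) we get O(not purge_cache).
Premise 6, O(not record_charter -> purge_cache), contraposes to O(not purge_cache -> record_charter); with O(not purge_cache) we get O(record_charter).
Premise 8, O(not sign_memo -> not record_charter), contraposes to O(record_charter -> sign_memo); with O(record_charter) we get O(sign_memo).
So O(sign_memo) holds — sign_memo is obligatory. None of the other listed options is made obligatory by any chain of premises.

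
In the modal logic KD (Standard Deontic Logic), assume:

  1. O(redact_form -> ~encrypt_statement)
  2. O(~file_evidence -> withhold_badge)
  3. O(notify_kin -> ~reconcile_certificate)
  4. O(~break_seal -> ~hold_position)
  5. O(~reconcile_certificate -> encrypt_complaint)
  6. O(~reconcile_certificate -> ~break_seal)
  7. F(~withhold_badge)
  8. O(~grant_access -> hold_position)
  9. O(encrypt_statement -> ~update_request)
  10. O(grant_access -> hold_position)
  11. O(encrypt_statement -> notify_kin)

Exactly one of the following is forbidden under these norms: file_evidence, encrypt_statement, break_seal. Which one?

encrypt_statement

By case analysis on grant_access: premise 10 gives O(grant_access -> hold_position) and premise 8 gives O(~grant_access -> hold_position), so O(hold_position) either way.
Premise 4, O(~break_seal -> ~hold_position), contraposes to O(hold_position -> break_seal); with O(hold_position) we get O(break_seal).
Premise 6 is O(~reconcile_certificate -> ~break_seal); contrapositively O(break_seal -> reconcile_certificate). Since O(break_seal) holds, K gives O(reconcile_certificate).
The contrapositive of premise 3 (O(notify_kin -> ~reconcile_certificate)) is O(reconcile_certificate -> ~notify_kin), and O(reconcile_certificate) is already established, so O(~notify_kin).
Premise 11 is O(encrypt_statement -> notify_kin); contrapositively O(~notify_kin -> ~encrypt_statement). Since O(~notify_kin) holds, K gives O(~encrypt_statement).
So O(~encrypt_statement) holds, i.e. encrypt_statement is forbidden. None of the other listed options is forbidden under the premises.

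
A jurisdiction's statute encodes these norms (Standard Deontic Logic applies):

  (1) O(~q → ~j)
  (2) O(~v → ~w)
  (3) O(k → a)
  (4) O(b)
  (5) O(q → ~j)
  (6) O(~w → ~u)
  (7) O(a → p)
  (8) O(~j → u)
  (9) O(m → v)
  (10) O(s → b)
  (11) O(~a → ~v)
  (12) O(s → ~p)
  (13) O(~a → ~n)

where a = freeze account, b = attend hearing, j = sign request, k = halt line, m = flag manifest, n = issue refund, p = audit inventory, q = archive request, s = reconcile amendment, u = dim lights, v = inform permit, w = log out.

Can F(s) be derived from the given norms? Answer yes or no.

Premises 1 and 5 are O(~q → ~j) and O(q → ~j); every ideal world satisfies ~q or q, so in either case ~j holds — hence O(~j).
Applying K to premise 8 (O(~j → u)) and O(~j) yields O(u).
Premise 6, O(~w → ~u), contraposes to O(u → w); with O(u) we get O(w).
Premise 2 is O(~v → ~w); contrapositively O(w → v). Since O(w) holds, K gives O(v).
Premise 11, O(~a → ~v), contraposes to O(v → a); with O(v) we get O(a).
With premise 7, O(a → p), the K-axiom yields O(p).
Premise 12 is O(s → ~p); contrapositively O(p → ~s). Since O(p) holds, K gives O(~s).
Premises 3, 4, 9, 10, 13 do not contribute to this derivation.
So O(~s) holds, i.e. F(s). The claim follows.

Yes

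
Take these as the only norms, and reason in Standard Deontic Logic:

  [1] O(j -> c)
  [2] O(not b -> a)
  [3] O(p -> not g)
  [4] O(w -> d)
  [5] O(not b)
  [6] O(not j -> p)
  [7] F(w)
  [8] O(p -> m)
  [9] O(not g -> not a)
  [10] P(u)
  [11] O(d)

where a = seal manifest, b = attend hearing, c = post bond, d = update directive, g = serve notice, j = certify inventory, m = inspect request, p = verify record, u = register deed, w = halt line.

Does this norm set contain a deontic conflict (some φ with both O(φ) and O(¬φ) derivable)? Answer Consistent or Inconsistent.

Consistent

Premise 4 is O(w -> d); even if O(d) held, inferring O(w) would be affirming the consequent — invalid.
So O(w) is not derivable, and the apparent clash with O(not w) does not arise.
A world satisfying every obligation exists (e.g. a=true, b=false, c=true, d=true, g=true, j=true, m=false, p=false, u=false, w=false); no atom is both obligatory and forbidden, so the set is consistent.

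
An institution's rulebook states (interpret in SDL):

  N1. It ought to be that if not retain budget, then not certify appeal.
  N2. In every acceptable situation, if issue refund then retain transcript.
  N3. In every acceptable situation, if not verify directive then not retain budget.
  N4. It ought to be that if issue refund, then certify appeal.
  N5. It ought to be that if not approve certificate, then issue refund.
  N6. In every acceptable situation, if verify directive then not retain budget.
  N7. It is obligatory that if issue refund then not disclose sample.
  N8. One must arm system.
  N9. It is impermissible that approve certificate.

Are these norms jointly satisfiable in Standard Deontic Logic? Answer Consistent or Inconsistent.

By case analysis on ¬verify_directive: premise 3 gives O(¬verify_directive → ¬retain_budget) and premise 6 gives O(verify_directive → ¬retain_budget), so O(¬retain_budget) either way.
From O(¬retain_budget) and premise 1, O(¬retain_budget → ¬certify_appeal), we obtain O(¬certify_appeal).
Premise 4 is O(issue_refund → certify_appeal); contrapositively O(¬certify_appeal → ¬issue_refund). Since O(¬certify_appeal) holds, K gives O(¬issue_refund).
Premise 5, O(¬approve_certificate → issue_refund), contraposes to O(¬issue_refund → approve_certificate); with O(¬issue_refund) we get O(approve_certificate).
However, F(approve_certificate) at premise 9 amounts to O(¬approve_certificate).
We now have both O(approve_certificate) and O(¬approve_certificate) — approve_certificate is simultaneously obligatory and forbidden, violating the D-axiom.

Inconsistent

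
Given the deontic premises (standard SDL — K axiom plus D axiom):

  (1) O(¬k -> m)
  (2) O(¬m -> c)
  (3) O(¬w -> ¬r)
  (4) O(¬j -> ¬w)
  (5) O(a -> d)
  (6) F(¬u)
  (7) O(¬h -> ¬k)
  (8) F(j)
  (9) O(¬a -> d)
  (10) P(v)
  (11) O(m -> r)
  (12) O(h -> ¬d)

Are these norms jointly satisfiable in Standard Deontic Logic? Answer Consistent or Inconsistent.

Premises 5 and 9 cover both cases: O(a -> d) and O(¬a -> d). Since a ∨ ¬a is a tautology, O(d) follows.
Premise 12, O(h -> ¬d), contraposes to O(d -> ¬h); with O(d) we get O(¬h).
Premise 7 is O(¬h -> ¬k); since O(¬h), deontic closure gives O(¬k).
Premise 1 is O(¬k -> m); since O(¬k), deontic closure gives O(m).
With premise 11, O(m -> r), the K-axiom yields O(r).
Premise 3, O(¬w -> ¬r), contraposes to O(r -> w); with O(r) we get O(w).
The contrapositive of premise 4 (O(¬j -> ¬w)) is O(w -> j), and O(w) is already established, so O(j).
Yet premise 8 is F(j), i.e. O(¬j).
We now have both O(j) and O(¬j) — j is simultaneously obligatory and forbidden, violating the D-axiom.

Inconsistent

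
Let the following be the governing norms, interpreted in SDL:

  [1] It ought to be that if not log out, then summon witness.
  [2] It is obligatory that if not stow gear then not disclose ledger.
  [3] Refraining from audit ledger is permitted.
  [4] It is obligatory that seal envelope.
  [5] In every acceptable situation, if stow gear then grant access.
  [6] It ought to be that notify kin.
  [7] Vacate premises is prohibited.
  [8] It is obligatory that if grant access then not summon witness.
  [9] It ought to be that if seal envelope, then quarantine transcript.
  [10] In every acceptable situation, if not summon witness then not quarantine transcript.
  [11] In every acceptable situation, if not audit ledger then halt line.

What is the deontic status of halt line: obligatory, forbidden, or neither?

Neither

Premise 11 is O(¬audit_ledger → halt_line), but O(¬audit_ledger) is not derivable from the premises (the permission P(¬audit_ledger) asserts only ¬O(audit_ledger), not O(¬audit_ledger)), so it does not yield O(halt_line).
No premise or chain of K-axiom applications forces O(halt_line), and none forces O(¬halt_line). So halt_line is neither obligatory nor forbidden under these norms.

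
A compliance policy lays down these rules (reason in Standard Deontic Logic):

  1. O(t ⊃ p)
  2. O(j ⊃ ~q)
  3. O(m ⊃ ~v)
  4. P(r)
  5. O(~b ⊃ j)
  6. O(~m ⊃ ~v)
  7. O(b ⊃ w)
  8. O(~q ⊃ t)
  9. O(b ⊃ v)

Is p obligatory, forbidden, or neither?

Premises 3 and 6 cover both cases: O(m ⊃ ~v) and O(~m ⊃ ~v). Since m ∨ ~m is a tautology, O(~v) follows.
Premise 9 is O(b ⊃ v); contrapositively O(~v ⊃ ~b). Since O(~v) holds, K gives O(~b).
From O(~b) and premise 5, O(~b ⊃ j), we obtain O(j).
From O(j) and premise 2, O(j ⊃ ~q), we obtain O(~q).
Applying K to premise 8 (O(~q ⊃ t)) and O(~q) yields O(t).
From O(t) and premise 1, O(t ⊃ p), we obtain O(p).
Premises 4, 7 do not contribute to this derivation.
Hence p is obligatory.

Obligatory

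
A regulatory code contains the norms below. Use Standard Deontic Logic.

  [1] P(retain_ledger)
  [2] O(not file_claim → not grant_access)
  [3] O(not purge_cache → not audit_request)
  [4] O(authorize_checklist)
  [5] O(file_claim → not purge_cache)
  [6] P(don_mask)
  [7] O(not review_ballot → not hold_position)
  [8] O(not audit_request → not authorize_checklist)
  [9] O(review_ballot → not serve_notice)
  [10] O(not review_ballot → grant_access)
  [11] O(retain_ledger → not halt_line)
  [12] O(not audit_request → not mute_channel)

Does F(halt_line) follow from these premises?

No

Premise 11 is O(retain_ledger → not halt_line), but O(retain_ledger) is not derivable from the premises (the permission P(retain_ledger) asserts only not O(not retain_ledger), not O(retain_ledger)), so it does not yield O(not halt_line).
No other premise forces O(not halt_line). An ideal world satisfying every premise can still have halt_line true, so F(halt_line) is not derivable.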